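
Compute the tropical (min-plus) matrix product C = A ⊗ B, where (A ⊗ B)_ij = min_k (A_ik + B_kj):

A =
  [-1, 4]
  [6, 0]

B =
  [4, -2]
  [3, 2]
A ⊗ B =
  [3, -3]
  [3, 2]

Apply the min-plus product entry-by-entry:
  C[0][0] = min over k of (A[0][0] + B[0][0] = -1 + 4 = 3, A[0][1] + B[1][0] = 4 + 3 = 7) = 3 (attained at k = 0)
  C[0][1] = min over k of (A[0][0] + B[0][1] = -1 + -2 = -3, A[0][1] + B[1][1] = 4 + 2 = 6) = -3 (attained at k = 0)
  C[1][0] = min over k of (A[1][0] + B[0][0] = 6 + 4 = 10, A[1][1] + B[1][0] = 0 + 3 = 3) = 3 (attained at k = 1)
  C[1][1] = min over k of (A[1][0] + B[0][1] = 6 + -2 = 4, A[1][1] + B[1][1] = 0 + 2 = 2) = 2 (attained at k = 1)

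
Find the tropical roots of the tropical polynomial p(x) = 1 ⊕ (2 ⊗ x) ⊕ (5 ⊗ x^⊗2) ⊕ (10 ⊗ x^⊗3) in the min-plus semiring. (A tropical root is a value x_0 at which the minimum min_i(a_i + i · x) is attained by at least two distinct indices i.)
Roots: {-5, -3, -1}

Each tropical root is a break point of the lower envelope of the lines y = a_i + i · x (there are 4 lines, with slopes 0, 1, ..., 3). Only the lines that attain the minimum somewhere contribute to roots; other lines are dominated. Here the surviving (envelope) indices are i = 3, i = 2, i = 1, i = 0.
Intersections between consecutive envelope lines give the roots: for adjacent envelope indices i < j the intersection is x = (a_i − a_j) / (j − i). Reading off the sorted break points: {-5, -3, -1}.
Verification: at each break x_0, at least two indices attain the minimum of min_i(a_i + i · x_0).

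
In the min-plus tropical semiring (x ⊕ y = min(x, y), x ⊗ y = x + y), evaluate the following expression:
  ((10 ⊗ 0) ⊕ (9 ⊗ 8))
((10 ⊗ 0) ⊕ (9 ⊗ 8)) = 10

Expand innermost to outermost. Recall ⊕ takes the minimum of its arguments and ⊗ takes their sum. Working out the expression ((10 ⊗ 0) ⊕ (9 ⊗ 8)) gives 10.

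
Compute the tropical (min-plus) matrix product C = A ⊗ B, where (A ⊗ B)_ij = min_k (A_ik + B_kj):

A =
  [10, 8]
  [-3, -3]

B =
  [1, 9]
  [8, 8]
A ⊗ B =
  [11, 16]
  [-2, 5]

Apply the min-plus product entry-by-entry:
  C[0][0] = min over k of (A[0][0] + B[0][0] = 10 + 1 = 11, A[0][1] + B[1][0] = 8 + 8 = 16) = 11 (attained at k = 0)
  C[0][1] = min over k of (A[0][0] + B[0][1] = 10 + 9 = 19, A[0][1] + B[1][1] = 8 + 8 = 16) = 16 (attained at k = 1)
  C[1][0] = min over k of (A[1][0] + B[0][0] = -3 + 1 = -2, A[1][1] + B[1][0] = -3 + 8 = 5) = -2 (attained at k = 0)
  C[1][1] = min over k of (A[1][0] + B[0][1] = -3 + 9 = 6, A[1][1] + B[1][1] = -3 + 8 = 5) = 5 (attained at k = 1)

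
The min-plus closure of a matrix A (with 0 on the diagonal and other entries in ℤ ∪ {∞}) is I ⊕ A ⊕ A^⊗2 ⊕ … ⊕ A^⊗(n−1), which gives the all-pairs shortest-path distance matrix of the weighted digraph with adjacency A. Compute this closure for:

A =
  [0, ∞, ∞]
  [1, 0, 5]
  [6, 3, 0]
Closure =
  [0, ∞, ∞]
  [1, 0, 5]
  [4, 3, 0]

This is the Floyd-Warshall all-pairs shortest-path computation. For each intermediate vertex k = 0, 1, …, 2, update dist[i][j] ← min(dist[i][j], dist[i][k] + dist[k][j]). The final matrix gives, for each (i, j), the minimum total weight of any directed path from i to j (possibly empty when i = j).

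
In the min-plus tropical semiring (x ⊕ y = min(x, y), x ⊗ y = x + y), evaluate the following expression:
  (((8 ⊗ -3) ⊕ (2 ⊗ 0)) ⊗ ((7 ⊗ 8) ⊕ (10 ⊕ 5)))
(((8 ⊗ -3) ⊕ (2 ⊗ 0)) ⊗ ((7 ⊗ 8) ⊕ (10 ⊕ 5))) = 7

Expand innermost to outermost. Recall ⊕ takes the minimum of its arguments and ⊗ takes their sum. Working out the expression (((8 ⊗ -3) ⊕ (2 ⊗ 0)) ⊗ ((7 ⊗ 8) ⊕ (10 ⊕ 5))) gives 7.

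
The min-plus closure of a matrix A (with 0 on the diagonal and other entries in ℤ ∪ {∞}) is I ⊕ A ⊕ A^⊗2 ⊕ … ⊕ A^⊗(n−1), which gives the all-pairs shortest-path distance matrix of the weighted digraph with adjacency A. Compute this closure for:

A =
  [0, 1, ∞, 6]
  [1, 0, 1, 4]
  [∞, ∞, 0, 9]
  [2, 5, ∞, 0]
Closure =
  [0, 1, 2, 5]
  [1, 0, 1, 4]
  [11, 12, 0, 9]
  [2, 3, 4, 0]

This is the Floyd-Warshall all-pairs shortest-path computation. For each intermediate vertex k = 0, 1, …, 3, update dist[i][j] ← min(dist[i][j], dist[i][k] + dist[k][j]). The final matrix gives, for each (i, j), the minimum total weight of any directed path from i to j (possibly empty when i = j).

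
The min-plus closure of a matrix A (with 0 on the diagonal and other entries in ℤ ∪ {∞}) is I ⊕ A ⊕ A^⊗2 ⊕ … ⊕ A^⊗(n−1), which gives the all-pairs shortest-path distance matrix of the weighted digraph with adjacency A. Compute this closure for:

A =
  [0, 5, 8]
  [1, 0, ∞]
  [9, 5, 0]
Closure =
  [0, 5, 8]
  [1, 0, 9]
  [6, 5, 0]

This is the Floyd-Warshall all-pairs shortest-path computation. For each intermediate vertex k = 0, 1, …, 2, update dist[i][j] ← min(dist[i][j], dist[i][k] + dist[k][j]). The final matrix gives, for each (i, j), the minimum total weight of any directed path from i to j (possibly empty when i = j).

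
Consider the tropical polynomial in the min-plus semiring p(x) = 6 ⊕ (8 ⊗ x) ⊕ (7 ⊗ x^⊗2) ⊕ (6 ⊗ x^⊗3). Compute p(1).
p(1) = 6

A tropical monomial a ⊗ x^⊗i evaluates to a + i · x. Evaluating each term at x = 1:
  Term 0 contributes 6 + 0 · 1 = 6
  Term 1 contributes 8 + 1 · 1 = 9
  Term 2 contributes 7 + 2 · 1 = 9
  Term 3 contributes 6 + 3 · 1 = 9
p(1) = ⊕ of these = min[6, 9, 9, 9] = 6.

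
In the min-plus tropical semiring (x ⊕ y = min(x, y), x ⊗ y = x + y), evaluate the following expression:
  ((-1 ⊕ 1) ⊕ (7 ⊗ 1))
((-1 ⊕ 1) ⊕ (7 ⊗ 1)) = -1

Expand innermost to outermost. Recall ⊕ takes the minimum of its arguments and ⊗ takes their sum. Working out the expression ((-1 ⊕ 1) ⊕ (7 ⊗ 1)) gives -1.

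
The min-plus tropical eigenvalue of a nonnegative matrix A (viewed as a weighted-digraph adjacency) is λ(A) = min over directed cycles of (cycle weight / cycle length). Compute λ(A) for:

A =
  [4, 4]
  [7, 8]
λ(A) = 4

Enumerate directed cycles and compute their means (weight / length). Sample:
  cycle 0 → 0: weight = 4, length = 1, mean = 4/1 ≈ 4.000
  cycle 1 → 1: weight = 8, length = 1, mean = 8/1 ≈ 8.000
  cycle 0 → 1 → 0: weight = 11, length = 2, mean = 11/2 ≈ 5.500
  cycle 1 → 0 → 1: weight = 11, length = 2, mean = 11/2 ≈ 5.500
Minimum mean = 4.000, attained e.g. along the cycle 0 → 0 with weight 4 and length 1. So λ(A) = 4/1 = 4.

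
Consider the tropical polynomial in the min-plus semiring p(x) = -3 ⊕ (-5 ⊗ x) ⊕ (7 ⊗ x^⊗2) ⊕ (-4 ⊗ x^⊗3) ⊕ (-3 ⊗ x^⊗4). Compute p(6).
p(6) = -3

A tropical monomial a ⊗ x^⊗i evaluates to a + i · x. Evaluating each term at x = 6:
  Term 0 contributes -3 + 0 · 6 = -3
  Term 1 contributes -5 + 1 · 6 = 1
  Term 2 contributes 7 + 2 · 6 = 19
  Term 3 contributes -4 + 3 · 6 = 14
  Term 4 contributes -3 + 4 · 6 = 21
p(6) = ⊕ of these = min[-3, 1, 19, 14, 21] = -3.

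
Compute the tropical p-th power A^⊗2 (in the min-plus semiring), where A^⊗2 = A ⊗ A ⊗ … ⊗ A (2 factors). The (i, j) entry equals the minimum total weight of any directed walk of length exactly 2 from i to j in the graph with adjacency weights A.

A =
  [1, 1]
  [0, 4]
A^⊗2 =
  [1, 2]
  [1, 1]

Each entry (A^⊗2)_ij equals the minimum over all length-2 walks i = v_0 → v_1 → … → v_2 = j of Σ_t A[v_t][v_{t+1}]. For example, for (i, j) = (0, 1) we minimise over 2 possible intermediate vertex sequences; the minimum is 2, attained along the walk 0 → 0 → 1.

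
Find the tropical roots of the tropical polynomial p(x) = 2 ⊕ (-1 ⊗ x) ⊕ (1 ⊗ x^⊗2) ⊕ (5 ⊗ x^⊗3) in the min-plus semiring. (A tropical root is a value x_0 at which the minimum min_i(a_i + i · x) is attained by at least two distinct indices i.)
Roots: {-4, -2, 3}

Each tropical root is a break point of the lower envelope of the lines y = a_i + i · x (there are 4 lines, with slopes 0, 1, ..., 3). Only the lines that attain the minimum somewhere contribute to roots; other lines are dominated. Here the surviving (envelope) indices are i = 3, i = 2, i = 1, i = 0.
Intersections between consecutive envelope lines give the roots: for adjacent envelope indices i < j the intersection is x = (a_i − a_j) / (j − i). Reading off the sorted break points: {-4, -2, 3}.
Verification: at each break x_0, at least two indices attain the minimum of min_i(a_i + i · x_0).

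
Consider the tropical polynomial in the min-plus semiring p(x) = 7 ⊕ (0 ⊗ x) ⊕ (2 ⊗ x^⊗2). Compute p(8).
p(8) = 7

A tropical monomial a ⊗ x^⊗i evaluates to a + i · x. Evaluating each term at x = 8:
  Term 0 contributes 7 + 0 · 8 = 7
  Term 1 contributes 0 + 1 · 8 = 8
  Term 2 contributes 2 + 2 · 8 = 18
p(8) = ⊕ of these = min[7, 8, 18] = 7.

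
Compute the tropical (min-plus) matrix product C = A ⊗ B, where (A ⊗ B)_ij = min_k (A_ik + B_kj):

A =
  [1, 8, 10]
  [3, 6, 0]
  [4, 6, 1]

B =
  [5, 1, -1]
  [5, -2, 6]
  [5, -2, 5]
A ⊗ B =
  [6, 2, 0]
  [5, -2, 2]
  [6, -1, 3]

Apply the min-plus product entry-by-entry:
  C[0][0] = min over k of (A[0][0] + B[0][0] = 1 + 5 = 6, A[0][1] + B[1][0] = 8 + 5 = 13, A[0][2] + B[2][0] = 10 + 5 = 15) = 6 (attained at k = 0)
  C[0][1] = min over k of (A[0][0] + B[0][1] = 1 + 1 = 2, A[0][1] + B[1][1] = 8 + -2 = 6, A[0][2] + B[2][1] = 10 + -2 = 8) = 2 (attained at k = 0)
  C[0][2] = min over k of (A[0][0] + B[0][2] = 1 + -1 = 0, A[0][1] + B[1][2] = 8 + 6 = 14, A[0][2] + B[2][2] = 10 + 5 = 15) = 0 (attained at k = 0)
  C[1][0] = min over k of (A[1][0] + B[0][0] = 3 + 5 = 8, A[1][1] + B[1][0] = 6 + 5 = 11, A[1][2] + B[2][0] = 0 + 5 = 5) = 5 (attained at k = 2)
  C[1][1] = min over k of (A[1][0] + B[0][1] = 3 + 1 = 4, A[1][1] + B[1][1] = 6 + -2 = 4, A[1][2] + B[2][1] = 0 + -2 = -2) = -2 (attained at k = 2)
  C[1][2] = min over k of (A[1][0] + B[0][2] = 3 + -1 = 2, A[1][1] + B[1][2] = 6 + 6 = 12, A[1][2] + B[2][2] = 0 + 5 = 5) = 2 (attained at k = 0)
  C[2][0] = min over k of (A[2][0] + B[0][0] = 4 + 5 = 9, A[2][1] + B[1][0] = 6 + 5 = 11, A[2][2] + B[2][0] = 1 + 5 = 6) = 6 (attained at k = 2)
  C[2][1] = min over k of (A[2][0] + B[0][1] = 4 + 1 = 5, A[2][1] + B[1][1] = 6 + -2 = 4, A[2][2] + B[2][1] = 1 + -2 = -1) = -1 (attained at k = 2)
  C[2][2] = min over k of (A[2][0] + B[0][2] = 4 + -1 = 3, A[2][1] + B[1][2] = 6 + 6 = 12, A[2][2] + B[2][2] = 1 + 5 = 6) = 3 (attained at k = 0)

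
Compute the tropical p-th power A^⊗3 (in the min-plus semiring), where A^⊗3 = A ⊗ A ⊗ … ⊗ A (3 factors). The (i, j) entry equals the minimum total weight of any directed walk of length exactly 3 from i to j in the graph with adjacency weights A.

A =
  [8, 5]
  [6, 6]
A^⊗3 =
  [17, 16]
  [17, 17]

Each entry (A^⊗3)_ij equals the minimum over all length-3 walks i = v_0 → v_1 → … → v_3 = j of Σ_t A[v_t][v_{t+1}]. For example, for (i, j) = (0, 1) we minimise over 4 possible intermediate vertex sequences; the minimum is 16, attained along the walk 0 → 1 → 0 → 1.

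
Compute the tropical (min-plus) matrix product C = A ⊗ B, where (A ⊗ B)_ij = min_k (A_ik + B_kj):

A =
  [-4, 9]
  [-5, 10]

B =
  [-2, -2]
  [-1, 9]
A ⊗ B =
  [-6, -6]
  [-7, -7]

Apply the min-plus product entry-by-entry:
  C[0][0] = min over k of (A[0][0] + B[0][0] = -4 + -2 = -6, A[0][1] + B[1][0] = 9 + -1 = 8) = -6 (attained at k = 0)
  C[0][1] = min over k of (A[0][0] + B[0][1] = -4 + -2 = -6, A[0][1] + B[1][1] = 9 + 9 = 18) = -6 (attained at k = 0)
  C[1][0] = min over k of (A[1][0] + B[0][0] = -5 + -2 = -7, A[1][1] + B[1][0] = 10 + -1 = 9) = -7 (attained at k = 0)
  C[1][1] = min over k of (A[1][0] + B[0][1] = -5 + -2 = -7, A[1][1] + B[1][1] = 10 + 9 = 19) = -7 (attained at k = 0)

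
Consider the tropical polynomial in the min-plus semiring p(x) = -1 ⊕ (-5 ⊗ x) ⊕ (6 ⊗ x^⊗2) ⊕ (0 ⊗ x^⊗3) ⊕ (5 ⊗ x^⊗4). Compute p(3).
p(3) = -2

A tropical monomial a ⊗ x^⊗i evaluates to a + i · x. Evaluating each term at x = 3:
  Term 0 contributes -1 + 0 · 3 = -1
  Term 1 contributes -5 + 1 · 3 = -2
  Term 2 contributes 6 + 2 · 3 = 12
  Term 3 contributes 0 + 3 · 3 = 9
  Term 4 contributes 5 + 4 · 3 = 17
p(3) = ⊕ of these = min[-1, -2, 12, 9, 17] = -2.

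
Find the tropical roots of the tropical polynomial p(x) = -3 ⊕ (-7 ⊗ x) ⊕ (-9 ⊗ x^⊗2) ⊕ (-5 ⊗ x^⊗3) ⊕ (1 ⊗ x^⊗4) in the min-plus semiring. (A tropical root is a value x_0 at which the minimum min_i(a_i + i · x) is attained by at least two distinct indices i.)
Roots: {-6, -4, 2, 4}

Each tropical root is a break point of the lower envelope of the lines y = a_i + i · x (there are 5 lines, with slopes 0, 1, ..., 4). Only the lines that attain the minimum somewhere contribute to roots; other lines are dominated. Here the surviving (envelope) indices are i = 4, i = 3, i = 2, i = 1, i = 0.
Intersections between consecutive envelope lines give the roots: for adjacent envelope indices i < j the intersection is x = (a_i − a_j) / (j − i). Reading off the sorted break points: {-6, -4, 2, 4}.
Verification: at each break x_0, at least two indices attain the minimum of min_i(a_i + i · x_0).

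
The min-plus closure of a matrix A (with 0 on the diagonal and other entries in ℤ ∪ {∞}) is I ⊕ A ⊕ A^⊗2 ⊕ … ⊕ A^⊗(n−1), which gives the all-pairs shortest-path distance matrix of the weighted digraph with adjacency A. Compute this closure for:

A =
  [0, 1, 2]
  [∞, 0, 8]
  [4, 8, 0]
Closure =
  [0, 1, 2]
  [12, 0, 8]
  [4, 5, 0]

This is the Floyd-Warshall all-pairs shortest-path computation. For each intermediate vertex k = 0, 1, …, 2, update dist[i][j] ← min(dist[i][j], dist[i][k] + dist[k][j]). The final matrix gives, for each (i, j), the minimum total weight of any directed path from i to j (possibly empty when i = j).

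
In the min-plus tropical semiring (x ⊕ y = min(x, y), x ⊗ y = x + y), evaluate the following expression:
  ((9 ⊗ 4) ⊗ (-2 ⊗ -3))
((9 ⊗ 4) ⊗ (-2 ⊗ -3)) = 8

Expand innermost to outermost. Recall ⊕ takes the minimum of its arguments and ⊗ takes their sum. Working out the expression ((9 ⊗ 4) ⊗ (-2 ⊗ -3)) gives 8.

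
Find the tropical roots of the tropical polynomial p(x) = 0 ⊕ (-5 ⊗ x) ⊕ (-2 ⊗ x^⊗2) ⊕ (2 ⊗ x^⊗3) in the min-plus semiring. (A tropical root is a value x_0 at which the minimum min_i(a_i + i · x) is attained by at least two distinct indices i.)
Roots: {-4, -3, 5}

Each tropical root is a break point of the lower envelope of the lines y = a_i + i · x (there are 4 lines, with slopes 0, 1, ..., 3). Only the lines that attain the minimum somewhere contribute to roots; other lines are dominated. Here the surviving (envelope) indices are i = 3, i = 2, i = 1, i = 0.
Intersections between consecutive envelope lines give the roots: for adjacent envelope indices i < j the intersection is x = (a_i − a_j) / (j − i). Reading off the sorted break points: {-4, -3, 5}.
Verification: at each break x_0, at least two indices attain the minimum of min_i(a_i + i · x_0).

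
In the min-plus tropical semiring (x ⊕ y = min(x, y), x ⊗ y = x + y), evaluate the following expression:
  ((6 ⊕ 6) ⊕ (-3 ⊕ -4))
((6 ⊕ 6) ⊕ (-3 ⊕ -4)) = -4

Expand innermost to outermost. Recall ⊕ takes the minimum of its arguments and ⊗ takes their sum. Working out the expression ((6 ⊕ 6) ⊕ (-3 ⊕ -4)) gives -4.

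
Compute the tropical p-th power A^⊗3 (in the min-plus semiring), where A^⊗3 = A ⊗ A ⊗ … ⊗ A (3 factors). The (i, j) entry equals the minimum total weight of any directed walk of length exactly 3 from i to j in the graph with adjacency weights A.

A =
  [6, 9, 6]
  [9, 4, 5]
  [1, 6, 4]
A^⊗3 =
  [11, 16, 13]
  [10, 12, 12]
  [8, 13, 11]

Each entry (A^⊗3)_ij equals the minimum over all length-3 walks i = v_0 → v_1 → … → v_3 = j of Σ_t A[v_t][v_{t+1}]. For example, for (i, j) = (0, 2) we minimise over 9 possible intermediate vertex sequences; the minimum is 13, attained along the walk 0 → 2 → 0 → 2.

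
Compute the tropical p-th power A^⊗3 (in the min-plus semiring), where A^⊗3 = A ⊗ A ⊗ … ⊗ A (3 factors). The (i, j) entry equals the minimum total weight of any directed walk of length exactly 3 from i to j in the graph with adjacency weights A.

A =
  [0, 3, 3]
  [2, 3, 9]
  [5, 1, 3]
A^⊗3 =
  [0, 3, 3]
  [2, 5, 5]
  [3, 6, 6]

Each entry (A^⊗3)_ij equals the minimum over all length-3 walks i = v_0 → v_1 → … → v_3 = j of Σ_t A[v_t][v_{t+1}]. For example, for (i, j) = (0, 2) we minimise over 9 possible intermediate vertex sequences; the minimum is 3, attained along the walk 0 → 0 → 0 → 2.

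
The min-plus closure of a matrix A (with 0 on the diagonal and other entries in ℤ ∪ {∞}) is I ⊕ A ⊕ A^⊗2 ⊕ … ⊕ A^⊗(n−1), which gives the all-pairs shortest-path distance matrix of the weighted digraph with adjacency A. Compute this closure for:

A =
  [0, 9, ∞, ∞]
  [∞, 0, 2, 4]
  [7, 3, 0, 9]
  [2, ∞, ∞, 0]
Closure =
  [0, 9, 11, 13]
  [6, 0, 2, 4]
  [7, 3, 0, 7]
  [2, 11, 13, 0]

This is the Floyd-Warshall all-pairs shortest-path computation. For each intermediate vertex k = 0, 1, …, 3, update dist[i][j] ← min(dist[i][j], dist[i][k] + dist[k][j]). The final matrix gives, for each (i, j), the minimum total weight of any directed path from i to j (possibly empty when i = j).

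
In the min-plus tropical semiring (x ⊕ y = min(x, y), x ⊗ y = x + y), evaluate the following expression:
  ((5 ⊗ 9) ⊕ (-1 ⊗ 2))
((5 ⊗ 9) ⊕ (-1 ⊗ 2)) = 1

Expand innermost to outermost. Recall ⊕ takes the minimum of its arguments and ⊗ takes their sum. Working out the expression ((5 ⊗ 9) ⊕ (-1 ⊗ 2)) gives 1.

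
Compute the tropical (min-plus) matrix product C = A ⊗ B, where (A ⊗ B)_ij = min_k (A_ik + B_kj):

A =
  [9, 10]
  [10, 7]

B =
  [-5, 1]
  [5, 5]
A ⊗ B =
  [4, 10]
  [5, 11]

Apply the min-plus product entry-by-entry:
  C[0][0] = min over k of (A[0][0] + B[0][0] = 9 + -5 = 4, A[0][1] + B[1][0] = 10 + 5 = 15) = 4 (attained at k = 0)
  C[0][1] = min over k of (A[0][0] + B[0][1] = 9 + 1 = 10, A[0][1] + B[1][1] = 10 + 5 = 15) = 10 (attained at k = 0)
  C[1][0] = min over k of (A[1][0] + B[0][0] = 10 + -5 = 5, A[1][1] + B[1][0] = 7 + 5 = 12) = 5 (attained at k = 0)
  C[1][1] = min over k of (A[1][0] + B[0][1] = 10 + 1 = 11, A[1][1] + B[1][1] = 7 + 5 = 12) = 11 (attained at k = 0)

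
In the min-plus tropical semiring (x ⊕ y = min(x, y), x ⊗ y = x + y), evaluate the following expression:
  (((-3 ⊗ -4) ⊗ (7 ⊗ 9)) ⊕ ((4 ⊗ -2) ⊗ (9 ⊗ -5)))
(((-3 ⊗ -4) ⊗ (7 ⊗ 9)) ⊕ ((4 ⊗ -2) ⊗ (9 ⊗ -5))) = 6

Expand innermost to outermost. Recall ⊕ takes the minimum of its arguments and ⊗ takes their sum. Working out the expression (((-3 ⊗ -4) ⊗ (7 ⊗ 9)) ⊕ ((4 ⊗ -2) ⊗ (9 ⊗ -5))) gives 6.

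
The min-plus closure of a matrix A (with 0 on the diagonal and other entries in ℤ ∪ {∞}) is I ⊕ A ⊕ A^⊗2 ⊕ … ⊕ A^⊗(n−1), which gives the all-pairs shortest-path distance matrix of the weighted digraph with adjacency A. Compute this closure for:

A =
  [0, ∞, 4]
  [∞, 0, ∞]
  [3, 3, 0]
Closure =
  [0, 7, 4]
  [∞, 0, ∞]
  [3, 3, 0]

This is the Floyd-Warshall all-pairs shortest-path computation. For each intermediate vertex k = 0, 1, …, 2, update dist[i][j] ← min(dist[i][j], dist[i][k] + dist[k][j]). The final matrix gives, for each (i, j), the minimum total weight of any directed path from i to j (possibly empty when i = j).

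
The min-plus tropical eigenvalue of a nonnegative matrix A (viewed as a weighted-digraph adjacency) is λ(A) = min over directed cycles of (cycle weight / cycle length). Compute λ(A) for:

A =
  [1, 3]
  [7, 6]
λ(A) = 1

Enumerate directed cycles and compute their means (weight / length). Sample:
  cycle 0 → 0: weight = 1, length = 1, mean = 1/1 ≈ 1.000
  cycle 1 → 1: weight = 6, length = 1, mean = 6/1 ≈ 6.000
  cycle 0 → 1 → 0: weight = 10, length = 2, mean = 10/2 ≈ 5.000
  cycle 1 → 0 → 1: weight = 10, length = 2, mean = 10/2 ≈ 5.000
Minimum mean = 1.000, attained e.g. along the cycle 0 → 0 with weight 1 and length 1. So λ(A) = 1/1 = 1.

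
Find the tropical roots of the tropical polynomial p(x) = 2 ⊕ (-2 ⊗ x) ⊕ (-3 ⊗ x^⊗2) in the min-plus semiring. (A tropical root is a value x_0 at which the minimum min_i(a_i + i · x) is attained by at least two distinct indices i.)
Roots: {1, 4}

Each tropical root is a break point of the lower envelope of the lines y = a_i + i · x (there are 3 lines, with slopes 0, 1, ..., 2). Only the lines that attain the minimum somewhere contribute to roots; other lines are dominated. Here the surviving (envelope) indices are i = 2, i = 1, i = 0.
Intersections between consecutive envelope lines give the roots: for adjacent envelope indices i < j the intersection is x = (a_i − a_j) / (j − i). Reading off the sorted break points: {1, 4}.
Verification: at each break x_0, at least two indices attain the minimum of min_i(a_i + i · x_0).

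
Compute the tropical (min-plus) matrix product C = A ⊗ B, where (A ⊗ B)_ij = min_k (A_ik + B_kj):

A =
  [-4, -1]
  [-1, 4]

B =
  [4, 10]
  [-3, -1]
A ⊗ B =
  [-4, -2]
  [1, 3]

Apply the min-plus product entry-by-entry:
  C[0][0] = min over k of (A[0][0] + B[0][0] = -4 + 4 = 0, A[0][1] + B[1][0] = -1 + -3 = -4) = -4 (attained at k = 1)
  C[0][1] = min over k of (A[0][0] + B[0][1] = -4 + 10 = 6, A[0][1] + B[1][1] = -1 + -1 = -2) = -2 (attained at k = 1)
  C[1][0] = min over k of (A[1][0] + B[0][0] = -1 + 4 = 3, A[1][1] + B[1][0] = 4 + -3 = 1) = 1 (attained at k = 1)
  C[1][1] = min over k of (A[1][0] + B[0][1] = -1 + 10 = 9, A[1][1] + B[1][1] = 4 + -1 = 3) = 3 (attained at k = 1)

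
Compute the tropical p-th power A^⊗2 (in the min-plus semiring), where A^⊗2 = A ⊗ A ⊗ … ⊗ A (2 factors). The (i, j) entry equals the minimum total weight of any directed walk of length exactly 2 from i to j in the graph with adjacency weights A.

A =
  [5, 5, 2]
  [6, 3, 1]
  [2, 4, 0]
A^⊗2 =
  [4, 6, 2]
  [3, 5, 1]
  [2, 4, 0]

Each entry (A^⊗2)_ij equals the minimum over all length-2 walks i = v_0 → v_1 → … → v_2 = j of Σ_t A[v_t][v_{t+1}]. For example, for (i, j) = (0, 2) we minimise over 3 possible intermediate vertex sequences; the minimum is 2, attained along the walk 0 → 2 → 2.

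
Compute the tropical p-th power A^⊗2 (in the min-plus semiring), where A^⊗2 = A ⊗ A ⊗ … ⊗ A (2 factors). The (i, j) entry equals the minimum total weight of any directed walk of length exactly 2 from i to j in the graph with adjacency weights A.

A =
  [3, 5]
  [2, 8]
A^⊗2 =
  [6, 8]
  [5, 7]

Each entry (A^⊗2)_ij equals the minimum over all length-2 walks i = v_0 → v_1 → … → v_2 = j of Σ_t A[v_t][v_{t+1}]. For example, for (i, j) = (0, 1) we minimise over 2 possible intermediate vertex sequences; the minimum is 8, attained along the walk 0 → 0 → 1.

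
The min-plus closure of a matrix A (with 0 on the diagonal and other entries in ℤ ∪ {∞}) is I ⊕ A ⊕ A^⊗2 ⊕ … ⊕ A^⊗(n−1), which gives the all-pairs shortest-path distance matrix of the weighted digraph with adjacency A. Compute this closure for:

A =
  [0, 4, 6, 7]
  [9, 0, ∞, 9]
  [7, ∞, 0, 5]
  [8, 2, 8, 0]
Closure =
  [0, 4, 6, 7]
  [9, 0, 15, 9]
  [7, 7, 0, 5]
  [8, 2, 8, 0]

This is the Floyd-Warshall all-pairs shortest-path computation. For each intermediate vertex k = 0, 1, …, 3, update dist[i][j] ← min(dist[i][j], dist[i][k] + dist[k][j]). The final matrix gives, for each (i, j), the minimum total weight of any directed path from i to j (possibly empty when i = j).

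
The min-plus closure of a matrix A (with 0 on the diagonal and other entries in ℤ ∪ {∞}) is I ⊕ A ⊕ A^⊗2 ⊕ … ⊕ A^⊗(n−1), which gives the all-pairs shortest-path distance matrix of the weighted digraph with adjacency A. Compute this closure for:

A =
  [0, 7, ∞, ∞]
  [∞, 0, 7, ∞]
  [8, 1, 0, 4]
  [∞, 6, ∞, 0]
Closure =
  [0, 7, 14, 18]
  [15, 0, 7, 11]
  [8, 1, 0, 4]
  [21, 6, 13, 0]

This is the Floyd-Warshall all-pairs shortest-path computation. For each intermediate vertex k = 0, 1, …, 3, update dist[i][j] ← min(dist[i][j], dist[i][k] + dist[k][j]). The final matrix gives, for each (i, j), the minimum total weight of any directed path from i to j (possibly empty when i = j).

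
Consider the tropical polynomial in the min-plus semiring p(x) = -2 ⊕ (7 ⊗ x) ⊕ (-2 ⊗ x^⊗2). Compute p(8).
p(8) = -2

A tropical monomial a ⊗ x^⊗i evaluates to a + i · x. Evaluating each term at x = 8:
  Term 0 contributes -2 + 0 · 8 = -2
  Term 1 contributes 7 + 1 · 8 = 15
  Term 2 contributes -2 + 2 · 8 = 14
p(8) = ⊕ of these = min[-2, 15, 14] = -2.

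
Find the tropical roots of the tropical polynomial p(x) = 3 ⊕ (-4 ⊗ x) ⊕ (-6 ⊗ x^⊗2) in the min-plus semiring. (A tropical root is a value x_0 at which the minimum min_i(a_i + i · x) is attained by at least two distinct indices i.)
Roots: {2, 7}

Each tropical root is a break point of the lower envelope of the lines y = a_i + i · x (there are 3 lines, with slopes 0, 1, ..., 2). Only the lines that attain the minimum somewhere contribute to roots; other lines are dominated. Here the surviving (envelope) indices are i = 2, i = 1, i = 0.
Intersections between consecutive envelope lines give the roots: for adjacent envelope indices i < j the intersection is x = (a_i − a_j) / (j − i). Reading off the sorted break points: {2, 7}.
Verification: at each break x_0, at least two indices attain the minimum of min_i(a_i + i · x_0).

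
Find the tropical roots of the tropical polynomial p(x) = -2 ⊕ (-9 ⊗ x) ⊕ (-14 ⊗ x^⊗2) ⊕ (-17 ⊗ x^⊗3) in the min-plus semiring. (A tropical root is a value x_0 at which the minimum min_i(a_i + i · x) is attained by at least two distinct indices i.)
Roots: {3, 5, 7}

Each tropical root is a break point of the lower envelope of the lines y = a_i + i · x (there are 4 lines, with slopes 0, 1, ..., 3). Only the lines that attain the minimum somewhere contribute to roots; other lines are dominated. Here the surviving (envelope) indices are i = 3, i = 2, i = 1, i = 0.
Intersections between consecutive envelope lines give the roots: for adjacent envelope indices i < j the intersection is x = (a_i − a_j) / (j − i). Reading off the sorted break points: {3, 5, 7}.
Verification: at each break x_0, at least two indices attain the minimum of min_i(a_i + i · x_0).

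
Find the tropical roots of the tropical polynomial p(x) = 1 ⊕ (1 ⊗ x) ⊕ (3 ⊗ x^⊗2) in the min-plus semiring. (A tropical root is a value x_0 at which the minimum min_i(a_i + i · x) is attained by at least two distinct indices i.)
Roots: {-2, 0}

Each tropical root is a break point of the lower envelope of the lines y = a_i + i · x (there are 3 lines, with slopes 0, 1, ..., 2). Only the lines that attain the minimum somewhere contribute to roots; other lines are dominated. Here the surviving (envelope) indices are i = 2, i = 1, i = 0.
Intersections between consecutive envelope lines give the roots: for adjacent envelope indices i < j the intersection is x = (a_i − a_j) / (j − i). Reading off the sorted break points: {-2, 0}.
Verification: at each break x_0, at least two indices attain the minimum of min_i(a_i + i · x_0).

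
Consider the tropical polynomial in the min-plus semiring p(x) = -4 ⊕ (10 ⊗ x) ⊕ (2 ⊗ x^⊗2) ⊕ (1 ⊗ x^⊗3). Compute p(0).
p(0) = -4

A tropical monomial a ⊗ x^⊗i evaluates to a + i · x. Evaluating each term at x = 0:
  Term 0 contributes -4 + 0 · 0 = -4
  Term 1 contributes 10 + 1 · 0 = 10
  Term 2 contributes 2 + 2 · 0 = 2
  Term 3 contributes 1 + 3 · 0 = 1
p(0) = ⊕ of these = min[-4, 10, 2, 1] = -4.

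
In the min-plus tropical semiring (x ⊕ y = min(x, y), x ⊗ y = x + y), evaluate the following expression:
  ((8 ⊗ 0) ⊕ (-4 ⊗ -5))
((8 ⊗ 0) ⊕ (-4 ⊗ -5)) = -9

Expand innermost to outermost. Recall ⊕ takes the minimum of its arguments and ⊗ takes their sum. Working out the expression ((8 ⊗ 0) ⊕ (-4 ⊗ -5)) gives -9.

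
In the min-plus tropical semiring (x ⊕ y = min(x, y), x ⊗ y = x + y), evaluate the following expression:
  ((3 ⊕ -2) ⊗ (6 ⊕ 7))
((3 ⊕ -2) ⊗ (6 ⊕ 7)) = 4

Expand innermost to outermost. Recall ⊕ takes the minimum of its arguments and ⊗ takes their sum. Working out the expression ((3 ⊕ -2) ⊗ (6 ⊕ 7)) gives 4.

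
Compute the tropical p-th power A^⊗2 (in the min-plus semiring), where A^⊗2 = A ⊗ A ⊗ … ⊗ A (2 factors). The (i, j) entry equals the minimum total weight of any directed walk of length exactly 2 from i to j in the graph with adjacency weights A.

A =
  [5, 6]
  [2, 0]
A^⊗2 =
  [8, 6]
  [2, 0]

Each entry (A^⊗2)_ij equals the minimum over all length-2 walks i = v_0 → v_1 → … → v_2 = j of Σ_t A[v_t][v_{t+1}]. For example, for (i, j) = (0, 1) we minimise over 2 possible intermediate vertex sequences; the minimum is 6, attained along the walk 0 → 1 → 1.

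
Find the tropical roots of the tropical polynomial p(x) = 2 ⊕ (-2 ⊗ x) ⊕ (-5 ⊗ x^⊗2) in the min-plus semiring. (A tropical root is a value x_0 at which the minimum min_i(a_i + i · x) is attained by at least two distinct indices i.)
Roots: {3, 4}

Each tropical root is a break point of the lower envelope of the lines y = a_i + i · x (there are 3 lines, with slopes 0, 1, ..., 2). Only the lines that attain the minimum somewhere contribute to roots; other lines are dominated. Here the surviving (envelope) indices are i = 2, i = 1, i = 0.
Intersections between consecutive envelope lines give the roots: for adjacent envelope indices i < j the intersection is x = (a_i − a_j) / (j − i). Reading off the sorted break points: {3, 4}.
Verification: at each break x_0, at least two indices attain the minimum of min_i(a_i + i · x_0).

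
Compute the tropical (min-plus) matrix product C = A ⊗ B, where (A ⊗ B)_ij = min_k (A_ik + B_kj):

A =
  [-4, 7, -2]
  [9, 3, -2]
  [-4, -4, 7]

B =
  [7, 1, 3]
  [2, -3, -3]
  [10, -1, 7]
A ⊗ B =
  [3, -3, -1]
  [5, -3, 0]
  [-2, -7, -7]

Apply the min-plus product entry-by-entry:
  C[0][0] = min over k of (A[0][0] + B[0][0] = -4 + 7 = 3, A[0][1] + B[1][0] = 7 + 2 = 9, A[0][2] + B[2][0] = -2 + 10 = 8) = 3 (attained at k = 0)
  C[0][1] = min over k of (A[0][0] + B[0][1] = -4 + 1 = -3, A[0][1] + B[1][1] = 7 + -3 = 4, A[0][2] + B[2][1] = -2 + -1 = -3) = -3 (attained at k = 0)
  C[0][2] = min over k of (A[0][0] + B[0][2] = -4 + 3 = -1, A[0][1] + B[1][2] = 7 + -3 = 4, A[0][2] + B[2][2] = -2 + 7 = 5) = -1 (attained at k = 0)
  C[1][0] = min over k of (A[1][0] + B[0][0] = 9 + 7 = 16, A[1][1] + B[1][0] = 3 + 2 = 5, A[1][2] + B[2][0] = -2 + 10 = 8) = 5 (attained at k = 1)
  C[1][1] = min over k of (A[1][0] + B[0][1] = 9 + 1 = 10, A[1][1] + B[1][1] = 3 + -3 = 0, A[1][2] + B[2][1] = -2 + -1 = -3) = -3 (attained at k = 2)
  C[1][2] = min over k of (A[1][0] + B[0][2] = 9 + 3 = 12, A[1][1] + B[1][2] = 3 + -3 = 0, A[1][2] + B[2][2] = -2 + 7 = 5) = 0 (attained at k = 1)
  C[2][0] = min over k of (A[2][0] + B[0][0] = -4 + 7 = 3, A[2][1] + B[1][0] = -4 + 2 = -2, A[2][2] + B[2][0] = 7 + 10 = 17) = -2 (attained at k = 1)
  C[2][1] = min over k of (A[2][0] + B[0][1] = -4 + 1 = -3, A[2][1] + B[1][1] = -4 + -3 = -7, A[2][2] + B[2][1] = 7 + -1 = 6) = -7 (attained at k = 1)
  C[2][2] = min over k of (A[2][0] + B[0][2] = -4 + 3 = -1, A[2][1] + B[1][2] = -4 + -3 = -7, A[2][2] + B[2][2] = 7 + 7 = 14) = -7 (attained at k = 1)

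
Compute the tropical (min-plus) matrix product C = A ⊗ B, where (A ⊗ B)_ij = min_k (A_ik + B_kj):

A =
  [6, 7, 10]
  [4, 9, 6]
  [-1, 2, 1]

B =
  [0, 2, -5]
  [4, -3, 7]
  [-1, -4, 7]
A ⊗ B =
  [6, 4, 1]
  [4, 2, -1]
  [-1, -3, -6]

Apply the min-plus product entry-by-entry:
  C[0][0] = min over k of (A[0][0] + B[0][0] = 6 + 0 = 6, A[0][1] + B[1][0] = 7 + 4 = 11, A[0][2] + B[2][0] = 10 + -1 = 9) = 6 (attained at k = 0)
  C[0][1] = min over k of (A[0][0] + B[0][1] = 6 + 2 = 8, A[0][1] + B[1][1] = 7 + -3 = 4, A[0][2] + B[2][1] = 10 + -4 = 6) = 4 (attained at k = 1)
  C[0][2] = min over k of (A[0][0] + B[0][2] = 6 + -5 = 1, A[0][1] + B[1][2] = 7 + 7 = 14, A[0][2] + B[2][2] = 10 + 7 = 17) = 1 (attained at k = 0)
  C[1][0] = min over k of (A[1][0] + B[0][0] = 4 + 0 = 4, A[1][1] + B[1][0] = 9 + 4 = 13, A[1][2] + B[2][0] = 6 + -1 = 5) = 4 (attained at k = 0)
  C[1][1] = min over k of (A[1][0] + B[0][1] = 4 + 2 = 6, A[1][1] + B[1][1] = 9 + -3 = 6, A[1][2] + B[2][1] = 6 + -4 = 2) = 2 (attained at k = 2)
  C[1][2] = min over k of (A[1][0] + B[0][2] = 4 + -5 = -1, A[1][1] + B[1][2] = 9 + 7 = 16, A[1][2] + B[2][2] = 6 + 7 = 13) = -1 (attained at k = 0)
  C[2][0] = min over k of (A[2][0] + B[0][0] = -1 + 0 = -1, A[2][1] + B[1][0] = 2 + 4 = 6, A[2][2] + B[2][0] = 1 + -1 = 0) = -1 (attained at k = 0)
  C[2][1] = min over k of (A[2][0] + B[0][1] = -1 + 2 = 1, A[2][1] + B[1][1] = 2 + -3 = -1, A[2][2] + B[2][1] = 1 + -4 = -3) = -3 (attained at k = 2)
  C[2][2] = min over k of (A[2][0] + B[0][2] = -1 + -5 = -6, A[2][1] + B[1][2] = 2 + 7 = 9, A[2][2] + B[2][2] = 1 + 7 = 8) = -6 (attained at k = 0)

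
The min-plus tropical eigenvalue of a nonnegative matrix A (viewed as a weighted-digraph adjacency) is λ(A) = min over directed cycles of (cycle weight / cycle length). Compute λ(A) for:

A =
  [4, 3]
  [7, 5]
λ(A) = 4

Enumerate directed cycles and compute their means (weight / length). Sample:
  cycle 0 → 0: weight = 4, length = 1, mean = 4/1 ≈ 4.000
  cycle 1 → 1: weight = 5, length = 1, mean = 5/1 ≈ 5.000
  cycle 0 → 1 → 0: weight = 10, length = 2, mean = 10/2 ≈ 5.000
  cycle 1 → 0 → 1: weight = 10, length = 2, mean = 10/2 ≈ 5.000
Minimum mean = 4.000, attained e.g. along the cycle 0 → 0 with weight 4 and length 1. So λ(A) = 4/1 = 4.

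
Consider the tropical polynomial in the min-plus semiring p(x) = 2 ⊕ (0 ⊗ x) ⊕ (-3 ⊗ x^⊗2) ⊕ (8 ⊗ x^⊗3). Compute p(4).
p(4) = 2

A tropical monomial a ⊗ x^⊗i evaluates to a + i · x. Evaluating each term at x = 4:
  Term 0 contributes 2 + 0 · 4 = 2
  Term 1 contributes 0 + 1 · 4 = 4
  Term 2 contributes -3 + 2 · 4 = 5
  Term 3 contributes 8 + 3 · 4 = 20
p(4) = ⊕ of these = min[2, 4, 5, 20] = 2.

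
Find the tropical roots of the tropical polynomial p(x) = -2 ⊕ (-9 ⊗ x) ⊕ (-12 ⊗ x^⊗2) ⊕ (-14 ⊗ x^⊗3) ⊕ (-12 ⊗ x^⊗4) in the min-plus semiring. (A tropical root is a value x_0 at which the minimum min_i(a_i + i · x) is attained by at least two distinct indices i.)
Roots: {-2, 2, 3, 7}

Each tropical root is a break point of the lower envelope of the lines y = a_i + i · x (there are 5 lines, with slopes 0, 1, ..., 4). Only the lines that attain the minimum somewhere contribute to roots; other lines are dominated. Here the surviving (envelope) indices are i = 4, i = 3, i = 2, i = 1, i = 0.
Intersections between consecutive envelope lines give the roots: for adjacent envelope indices i < j the intersection is x = (a_i − a_j) / (j − i). Reading off the sorted break points: {-2, 2, 3, 7}.
Verification: at each break x_0, at least two indices attain the minimum of min_i(a_i + i · x_0).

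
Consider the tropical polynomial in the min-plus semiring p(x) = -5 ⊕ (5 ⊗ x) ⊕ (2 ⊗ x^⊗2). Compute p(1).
p(1) = -5

A tropical monomial a ⊗ x^⊗i evaluates to a + i · x. Evaluating each term at x = 1:
  Term 0 contributes -5 + 0 · 1 = -5
  Term 1 contributes 5 + 1 · 1 = 6
  Term 2 contributes 2 + 2 · 1 = 4
p(1) = ⊕ of these = min[-5, 6, 4] = -5.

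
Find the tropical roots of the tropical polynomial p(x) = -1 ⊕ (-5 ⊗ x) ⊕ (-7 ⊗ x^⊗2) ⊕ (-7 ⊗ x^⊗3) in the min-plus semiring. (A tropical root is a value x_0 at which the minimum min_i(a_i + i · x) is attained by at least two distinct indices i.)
Roots: {0, 2, 4}

Each tropical root is a break point of the lower envelope of the lines y = a_i + i · x (there are 4 lines, with slopes 0, 1, ..., 3). Only the lines that attain the minimum somewhere contribute to roots; other lines are dominated. Here the surviving (envelope) indices are i = 3, i = 2, i = 1, i = 0.
Intersections between consecutive envelope lines give the roots: for adjacent envelope indices i < j the intersection is x = (a_i − a_j) / (j − i). Reading off the sorted break points: {0, 2, 4}.
Verification: at each break x_0, at least two indices attain the minimum of min_i(a_i + i · x_0).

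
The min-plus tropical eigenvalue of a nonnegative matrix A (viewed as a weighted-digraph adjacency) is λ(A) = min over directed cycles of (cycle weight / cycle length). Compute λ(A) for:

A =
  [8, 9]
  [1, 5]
λ(A) = 5

Enumerate directed cycles and compute their means (weight / length). Sample:
  cycle 0 → 0: weight = 8, length = 1, mean = 8/1 ≈ 8.000
  cycle 1 → 1: weight = 5, length = 1, mean = 5/1 ≈ 5.000
  cycle 0 → 1 → 0: weight = 10, length = 2, mean = 10/2 ≈ 5.000
  cycle 1 → 0 → 1: weight = 10, length = 2, mean = 10/2 ≈ 5.000
Minimum mean = 5.000, attained e.g. along the cycle 1 → 1 with weight 5 and length 1. So λ(A) = 5/1 = 5.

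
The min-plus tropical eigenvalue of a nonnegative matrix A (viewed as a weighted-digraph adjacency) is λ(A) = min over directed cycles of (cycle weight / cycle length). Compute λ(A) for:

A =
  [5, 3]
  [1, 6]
λ(A) = 2

Enumerate directed cycles and compute their means (weight / length). Sample:
  cycle 0 → 0: weight = 5, length = 1, mean = 5/1 ≈ 5.000
  cycle 1 → 1: weight = 6, length = 1, mean = 6/1 ≈ 6.000
  cycle 0 → 1 → 0: weight = 4, length = 2, mean = 4/2 ≈ 2.000
  cycle 1 → 0 → 1: weight = 4, length = 2, mean = 4/2 ≈ 2.000
Minimum mean = 2.000, attained e.g. along the cycle 0 → 1 → 0 with weight 4 and length 2. So λ(A) = 4/2 = 2.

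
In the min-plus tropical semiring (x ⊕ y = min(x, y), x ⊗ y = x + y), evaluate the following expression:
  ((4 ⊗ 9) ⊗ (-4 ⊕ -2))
((4 ⊗ 9) ⊗ (-4 ⊕ -2)) = 9

Expand innermost to outermost. Recall ⊕ takes the minimum of its arguments and ⊗ takes their sum. Working out the expression ((4 ⊗ 9) ⊗ (-4 ⊕ -2)) gives 9.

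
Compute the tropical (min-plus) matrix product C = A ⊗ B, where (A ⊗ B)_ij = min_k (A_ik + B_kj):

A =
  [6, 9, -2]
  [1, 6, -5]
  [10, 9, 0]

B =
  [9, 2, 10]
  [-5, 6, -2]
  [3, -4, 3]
A ⊗ B =
  [1, -6, 1]
  [-2, -9, -2]
  [3, -4, 3]

Apply the min-plus product entry-by-entry:
  C[0][0] = min over k of (A[0][0] + B[0][0] = 6 + 9 = 15, A[0][1] + B[1][0] = 9 + -5 = 4, A[0][2] + B[2][0] = -2 + 3 = 1) = 1 (attained at k = 2)
  C[0][1] = min over k of (A[0][0] + B[0][1] = 6 + 2 = 8, A[0][1] + B[1][1] = 9 + 6 = 15, A[0][2] + B[2][1] = -2 + -4 = -6) = -6 (attained at k = 2)
  C[0][2] = min over k of (A[0][0] + B[0][2] = 6 + 10 = 16, A[0][1] + B[1][2] = 9 + -2 = 7, A[0][2] + B[2][2] = -2 + 3 = 1) = 1 (attained at k = 2)
  C[1][0] = min over k of (A[1][0] + B[0][0] = 1 + 9 = 10, A[1][1] + B[1][0] = 6 + -5 = 1, A[1][2] + B[2][0] = -5 + 3 = -2) = -2 (attained at k = 2)
  C[1][1] = min over k of (A[1][0] + B[0][1] = 1 + 2 = 3, A[1][1] + B[1][1] = 6 + 6 = 12, A[1][2] + B[2][1] = -5 + -4 = -9) = -9 (attained at k = 2)
  C[1][2] = min over k of (A[1][0] + B[0][2] = 1 + 10 = 11, A[1][1] + B[1][2] = 6 + -2 = 4, A[1][2] + B[2][2] = -5 + 3 = -2) = -2 (attained at k = 2)
  C[2][0] = min over k of (A[2][0] + B[0][0] = 10 + 9 = 19, A[2][1] + B[1][0] = 9 + -5 = 4, A[2][2] + B[2][0] = 0 + 3 = 3) = 3 (attained at k = 2)
  C[2][1] = min over k of (A[2][0] + B[0][1] = 10 + 2 = 12, A[2][1] + B[1][1] = 9 + 6 = 15, A[2][2] + B[2][1] = 0 + -4 = -4) = -4 (attained at k = 2)
  C[2][2] = min over k of (A[2][0] + B[0][2] = 10 + 10 = 20, A[2][1] + B[1][2] = 9 + -2 = 7, A[2][2] + B[2][2] = 0 + 3 = 3) = 3 (attained at k = 2)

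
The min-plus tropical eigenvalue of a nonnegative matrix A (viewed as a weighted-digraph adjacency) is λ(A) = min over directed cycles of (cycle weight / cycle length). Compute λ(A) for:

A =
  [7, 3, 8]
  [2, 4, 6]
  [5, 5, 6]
λ(A) = 5/2

Enumerate directed cycles and compute their means (weight / length). Sample:
  cycle 0 → 0: weight = 7, length = 1, mean = 7/1 ≈ 7.000
  cycle 1 → 1: weight = 4, length = 1, mean = 4/1 ≈ 4.000
  cycle 2 → 2: weight = 6, length = 1, mean = 6/1 ≈ 6.000
  cycle 0 → 1 → 0: weight = 5, length = 2, mean = 5/2 ≈ 2.500
  cycle 0 → 2 → 0: weight = 13, length = 2, mean = 13/2 ≈ 6.500
  cycle 1 → 0 → 1: weight = 5, length = 2, mean = 5/2 ≈ 2.500
Minimum mean = 2.500, attained e.g. along the cycle 0 → 1 → 0 with weight 5 and length 2. So λ(A) = 5/2 = 5/2.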